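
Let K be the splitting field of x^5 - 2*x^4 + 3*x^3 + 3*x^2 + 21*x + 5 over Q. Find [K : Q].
10

The degree of the splitting field over Q equals the order of the Galois group, so first determine the group. The polynomial f is an irreducible quintic over Q, so G = Gal(f/Q) is a transitive subgroup of S_5: one of C_5 (5T1, order 5), D_5 (5T2, order 10), F_20 (5T3, order 20), A_5 (5T4, order 60) or S_5 (5T5, order 120). The discriminant of f is 1161105625 = 34075^2, a perfect square, so G is contained in A_5. The transitive groups of degree 5 contained in A_5 are: C_5 (5T1, order 5), D_5 (5T2, order 10), A_5 (5T4, order 60). By Dedekind's theorem, for a prime p not dividing disc(f) the degrees of the irreducible factors of f mod p form the cycle type of an element of G. Factoring f modulo the 23 such primes p <= 101 (skipping 5, 29, 47, which divide the discriminant), each new pattern first appears at: mod 2: f = (x^5 + x^3 + x^2 + x + 1), pattern 5; mod 11: f = (x + 3)(x^2 + x + 6)(x^2 + 5x + 7), pattern 2+2+1; mod 83: f = (x + 18)(x + 34)(x + 39)(x + 75)(x + 81), pattern 1+1+1+1+1. No other pattern occurs in this range, so the set of observed cycle types is {5, 2+2+1, 1+1+1+1+1}. The candidates containing elements of all these cycle types are D_5 (5T2) of order 10, A_5 (5T4) of order 60; the others are excluded. The observed types are precisely the cycle types that occur in D_5 (5T2). Each of the other remaining candidates has further cycle types, and by the Chebotarev density theorem the matching factorization patterns would occur for a proportion of primes equal to their share of the group: A_5 (5T4) additionally contains elements of type 3+1+1 (20 of its 60 elements, about 33% of primes). None of the 23 primes tested shows any such pattern (for each of these groups the chance of that is below 10^-4), which rules them out. Hence G = D_5 (5T2), of order 10. The Galois group D_5 (5T2) has order 10, so the splitting field has degree 10 over Q.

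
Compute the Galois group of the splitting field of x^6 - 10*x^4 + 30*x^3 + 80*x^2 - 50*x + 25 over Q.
The polynomial f is an irreducible sextic over Q, so G = Gal(f/Q) is one of the 16 transitive subgroups 6T1, ..., 6T16 of S_6. The discriminant of f is 38875225000000 = 6235000^2, a perfect square, so G is contained in A_6. The transitive groups of degree 6 contained in A_6 are: A_4 (6T4, order 12), S_4 (6T7, order 24), (C_3 x C_3) : C_4 (6T10, order 36), PSL(2,5) (6T12, order 60), A_6 (6T15, order 360). By Dedekind's theorem, for a prime p not dividing disc(f) the degrees of the irreducible factors of f mod p form the cycle type of an element of G. Factoring f modulo the 19 such primes p <= 83 (skipping 2, 5, 29, 43, which divide the discriminant), each new pattern first appears at: mod 3: f = (x^2 + x + 2)(x^4 + 2x^3 + x^2 + x + 2), pattern 4+2; mod 11: f = (x^3 + 4x^2 + 5x + 4)(x^3 + 7x^2 + x + 9), pattern 3+3; mod 19: f = (x + 4)(x + 18)(x^2 + 6x + 7)(x^2 + 10x + 12), pattern 2+2+1+1; mod 61: f = (x + 19)(x + 37)(x + 40)(x^3 + 26x^2 + 41x + 36), pattern 3+1+1+1. No other pattern occurs in this range, so the set of observed cycle types is {4+2, 3+3, 2+2+1+1, 3+1+1+1}. The candidates containing elements of all these cycle types are (C_3 x C_3) : C_4 (6T10) of order 36, A_6 (6T15) of order 360; the others are excluded. The observed types are precisely the cycle types that occur in (C_3 x C_3) : C_4 (6T10) (apart from the identity). Each of the other remaining candidates has further cycle types, and by the Chebotarev density theorem the matching factorization patterns would occur for a proportion of primes equal to their share of the group: A_6 (6T15) additionally contains elements of type 5+1 (144 of its 360 elements, about 40% of primes). None of the 19 primes tested shows any such pattern (for each of these groups the chance of that is below 10^-4), which rules them out. Hence G = (C_3 x C_3) : C_4 (6T10), of order 36.

(C_3 x C_3) : C_4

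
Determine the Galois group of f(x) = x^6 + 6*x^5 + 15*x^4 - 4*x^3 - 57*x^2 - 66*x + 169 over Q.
C_3 x S_3 (order 18)

The polynomial f is an irreducible sextic over Q, so G = Gal(f/Q) is one of the 16 transitive subgroups 6T1, ..., 6T16 of S_6. The discriminant of f is -190210142896128, which is not a perfect square, so G is not contained in A_6. The transitive groups of degree 6 not contained in A_6 are: C_6 (6T1, order 6), S_3 (6T2, order 6), D_6 (6T3, order 12), C_3 x S_3 (6T5, order 18), A_4 x C_2 (6T6, order 24), S_4 (6T8, order 24), S_3 x S_3 (6T9, order 36), S_4 x C_2 (6T11, order 48), (S_3 x S_3) : C_2 (6T13, order 72), PGL(2,5) (6T14, order 120), S_6 (6T16, order 720). By Dedekind's theorem, for a prime p not dividing disc(f) the degrees of the irreducible factors of f mod p form the cycle type of an element of G. Factoring f modulo the 33 such primes p <= 149 (skipping 2, 3, which divide the discriminant), each new pattern first appears at: mod 5: f = (x^6 + x^5 + x^3 + 3x^2 + 4x + 4), pattern 6; mod 7: f = (x + 2)(x + 3)(x + 5)(x^3 + 3x^2 + 3x + 4), pattern 3+1+1+1; mod 17: f = (x^2 + 4x + 14)(x^2 + 9x + 2)(x^2 + 10x + 3), pattern 2+2+2; mod 19: f = (x^3 + 3x^2 + 3x + 5)(x^3 + 3x^2 + 3x + 11), pattern 3+3; mod 73: f = (x + 27)(x + 43)(x + 45)(x + 59)(x + 61)(x + 63), pattern 1+1+1+1+1+1. No other pattern occurs in this range, so the set of observed cycle types is {6, 3+1+1+1, 2+2+2, 3+3, 1+1+1+1+1+1}. The candidates containing elements of all these cycle types are C_3 x S_3 (6T5) of order 18, S_3 x S_3 (6T9) of order 36, (S_3 x S_3) : C_2 (6T13) of order 72, S_6 (6T16) of order 720; the others are excluded. The observed types are precisely the cycle types that occur in C_3 x S_3 (6T5). Each of the other remaining candidates has further cycle types, and by the Chebotarev density theorem the matching factorization patterns would occur for a proportion of primes equal to their share of the group: S_3 x S_3 (6T9) additionally contains elements of type 2+2+1+1 (9 of its 36 elements, about 25% of primes); (S_3 x S_3) : C_2 (6T13) additionally contains elements of type 4+2, 3+2+1, 2+2+1+1, 2+1+1+1+1 (45 of its 72 elements, about 62% of primes); S_6 (6T16) additionally contains elements of type 5+1, 4+2, 4+1+1, 3+2+1, 2+2+1+1, 2+1+1+1+1 (504 of its 720 elements, about 70% of primes). None of the 33 primes tested shows any such pattern (for each of these groups the chance of that is below 10^-4), which rules them out. Hence G = C_3 x S_3 (6T5), of order 18.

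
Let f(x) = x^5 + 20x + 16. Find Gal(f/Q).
The polynomial f is an irreducible quintic over Q, so G = Gal(f/Q) is a transitive subgroup of S_5: one of C_5 (5T1, order 5), D_5 (5T2, order 10), F_20 (5T3, order 20), A_5 (5T4, order 60) or S_5 (5T5, order 120). The discriminant of f is 1024000000 = 32000^2, a perfect square, so G is contained in A_5. The transitive groups of degree 5 contained in A_5 are: C_5 (5T1, order 5), D_5 (5T2, order 10), A_5 (5T4, order 60). By Dedekind's theorem, for a prime p not dividing disc(f) the degrees of the irreducible factors of f mod p form the cycle type of an element of G. Factoring f modulo the 2 such primes p <= 7 (skipping 2, 5, which divide the discriminant), each new pattern first appears at: mod 3: f = (x^5 + 2x + 1), pattern 5; mod 7: f = (x + 2)(x + 3)(x^3 + 2x^2 + 5x + 5), pattern 3+1+1. No other pattern occurs in this range, so the set of observed cycle types is {5, 3+1+1}. Among the candidates above, the only group containing elements of all these cycle types is A_5 (5T4) — each of C_5 (5T1), D_5 (5T2) lacks at least one of them. Hence G = A_5 (5T4), of order 60.

5T4: A_5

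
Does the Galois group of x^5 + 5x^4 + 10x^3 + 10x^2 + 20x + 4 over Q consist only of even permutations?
No

The polynomial is irreducible of degree 5 over Q. Its discriminant is 259200000, which is not a perfect square. A Galois group lies in the alternating group exactly when the discriminant is a square in Q, so the Galois group (F_20) is not contained in A_5.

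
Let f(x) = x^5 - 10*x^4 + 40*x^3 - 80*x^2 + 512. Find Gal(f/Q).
The polynomial f is an irreducible quintic over Q, so G = Gal(f/Q) is a transitive subgroup of S_5: one of C_5 (5T1, order 5), D_5 (5T2, order 10), F_20 (5T3, order 20), A_5 (5T4, order 60) or S_5 (5T5, order 120). The discriminant of f is 67108864000000 = 8192000^2, a perfect square, so G is contained in A_5. The transitive groups of degree 5 contained in A_5 are: C_5 (5T1, order 5), D_5 (5T2, order 10), A_5 (5T4, order 60). By Dedekind's theorem, for a prime p not dividing disc(f) the degrees of the irreducible factors of f mod p form the cycle type of an element of G. Factoring f modulo the 23 such primes p <= 97 (skipping 2, 5, which divide the discriminant), each new pattern first appears at: mod 3: f = (x + 1)(x^2 + 1)(x^2 + x + 2), pattern 2+2+1; mod 7: f = (x^5 + 4x^4 + 5x^3 + 4x^2 + 1), pattern 5. No other pattern occurs in this range, so the set of observed cycle types is {2+2+1, 5}. The candidates containing elements of all these cycle types are D_5 (5T2) of order 10, A_5 (5T4) of order 60; the others are excluded. The observed types are precisely the cycle types that occur in D_5 (5T2) (apart from the identity). Each of the other remaining candidates has further cycle types, and by the Chebotarev density theorem the matching factorization patterns would occur for a proportion of primes equal to their share of the group: A_5 (5T4) additionally contains elements of type 3+1+1 (20 of its 60 elements, about 33% of primes). None of the 23 primes tested shows any such pattern (for each of these groups the chance of that is below 10^-4), which rules them out. Hence G = D_5 (5T2), of order 10.

D_5 (also written D5)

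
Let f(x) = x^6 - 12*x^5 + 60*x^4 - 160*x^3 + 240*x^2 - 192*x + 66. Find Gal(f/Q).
The polynomial f is an irreducible sextic over Q, so G = Gal(f/Q) is one of the 16 transitive subgroups 6T1, ..., 6T16 of S_6. The discriminant of f is -1492992, which is not a perfect square, so G is not contained in A_6. The transitive groups of degree 6 not contained in A_6 are: C_6 (6T1, order 6), S_3 (6T2, order 6), D_6 (6T3, order 12), C_3 x S_3 (6T5, order 18), A_4 x C_2 (6T6, order 24), S_4 (6T8, order 24), S_3 x S_3 (6T9, order 36), S_4 x C_2 (6T11, order 48), (S_3 x S_3) : C_2 (6T13, order 72), PGL(2,5) (6T14, order 120), S_6 (6T16, order 720). By Dedekind's theorem, for a prime p not dividing disc(f) the degrees of the irreducible factors of f mod p form the cycle type of an element of G. Factoring f modulo the 79 such primes p <= 419 (skipping 2, 3, which divide the discriminant), each new pattern first appears at: mod 5: f = (x^2 + x + 2)(x^2 + 3x + 3)(x^2 + 4x + 1), pattern 2+2+2; mod 7: f = (x^6 + 2x^5 + 4x^4 + x^3 + 2x^2 + 4x + 3), pattern 6; mod 11: f = (x)(x + 7)(x^2 + 5x + 1)(x^2 + 9x + 4), pattern 2+2+1+1; mod 19: f = (x^3 + 13x^2 + 12x + 5)(x^3 + 13x^2 + 12x + 17), pattern 3+3; mod 43: f = (x + 1)(x + 16)(x + 19)(x + 20)(x + 23)(x + 38), pattern 1+1+1+1+1+1. No other pattern occurs in this range, so the set of observed cycle types is {2+2+2, 6, 2+2+1+1, 3+3, 1+1+1+1+1+1}. The candidates containing elements of all these cycle types are D_6 (6T3) of order 12, A_4 x C_2 (6T6) of order 24, S_3 x S_3 (6T9) of order 36, S_4 x C_2 (6T11) of order 48, (S_3 x S_3) : C_2 (6T13) of order 72, PGL(2,5) (6T14) of order 120, S_6 (6T16) of order 720; the others are excluded. The observed types are precisely the cycle types that occur in D_6 (6T3). Each of the other remaining candidates has further cycle types, and by the Chebotarev density theorem the matching factorization patterns would occur for a proportion of primes equal to their share of the group: A_4 x C_2 (6T6) additionally contains elements of type 2+1+1+1+1 (3 of its 24 elements, about 12% of primes); S_3 x S_3 (6T9) additionally contains elements of type 3+1+1+1 (4 of its 36 elements, about 11% of primes); S_4 x C_2 (6T11) additionally contains elements of type 4+2, 4+1+1, 2+1+1+1+1 (15 of its 48 elements, about 31% of primes); (S_3 x S_3) : C_2 (6T13) additionally contains elements of type 4+2, 3+2+1, 3+1+1+1, 2+1+1+1+1 (40 of its 72 elements, about 56% of primes); PGL(2,5) (6T14) additionally contains elements of type 5+1, 4+1+1 (54 of its 120 elements, about 45% of primes); S_6 (6T16) additionally contains elements of type 5+1, 4+2, 4+1+1, 3+2+1, 3+1+1+1, 2+1+1+1+1 (499 of its 720 elements, about 69% of primes). None of the 79 primes tested shows any such pattern (for each of these groups the chance of that is below 10^-4), which rules them out. Hence G = D_6 (6T3), of order 12.

D_6 (also written D6)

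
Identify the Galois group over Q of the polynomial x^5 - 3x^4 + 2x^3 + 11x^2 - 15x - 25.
5T2: D_5

The polynomial f is an irreducible quintic over Q, so G = Gal(f/Q) is a transitive subgroup of S_5: one of C_5 (5T1, order 5), D_5 (5T2, order 10), F_20 (5T3, order 20), A_5 (5T4, order 60) or S_5 (5T5, order 120). The discriminant of f is 380445025 = 19505^2, a perfect square, so G is contained in A_5. The transitive groups of degree 5 contained in A_5 are: C_5 (5T1, order 5), D_5 (5T2, order 10), A_5 (5T4, order 60). By Dedekind's theorem, for a prime p not dividing disc(f) the degrees of the irreducible factors of f mod p form the cycle type of an element of G. Factoring f modulo the 23 such primes p <= 101 (skipping 5, 47, 83, which divide the discriminant), each new pattern first appears at: mod 2: f = (x^5 + x^4 + x^2 + x + 1), pattern 5; mod 11: f = (x + 9)(x^2 + x + 8)(x^2 + 9x + 5), pattern 2+2+1. No other pattern occurs in this range, so the set of observed cycle types is {5, 2+2+1}. The candidates containing elements of all these cycle types are D_5 (5T2) of order 10, A_5 (5T4) of order 60; the others are excluded. The observed types are precisely the cycle types that occur in D_5 (5T2) (apart from the identity). Each of the other remaining candidates has further cycle types, and by the Chebotarev density theorem the matching factorization patterns would occur for a proportion of primes equal to their share of the group: A_5 (5T4) additionally contains elements of type 3+1+1 (20 of its 60 elements, about 33% of primes). None of the 23 primes tested shows any such pattern (for each of these groups the chance of that is below 10^-4), which rules them out. Hence G = D_5 (5T2), of order 10.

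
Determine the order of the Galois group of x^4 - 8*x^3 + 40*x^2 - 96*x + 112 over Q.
4

The degree of the splitting field over Q equals the order of the Galois group, so first determine the group. The polynomial is an irreducible quartic over Q and its discriminant is 8388608, which is not a perfect square, so the Galois group is not contained in A_4. The resolvent cubic y^3 - 40*y^2 + 320*y + 1536 has exactly one rational root, so the Galois group is C_4 or D_4. The quartic becomes reducible over Q(sqrt(disc)), so the group is C_4. The Galois group C_4 (4T1) has order 4, so the splitting field has degree 4 over Q.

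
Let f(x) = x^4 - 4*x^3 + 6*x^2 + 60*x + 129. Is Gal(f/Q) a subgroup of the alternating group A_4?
The polynomial is irreducible of degree 4 over Q. Its discriminant is 1358954496 = 36864^2, a perfect square. A Galois group lies in the alternating group exactly when the discriminant is a square in Q, so the Galois group (A_4) is contained in A_4.

Yes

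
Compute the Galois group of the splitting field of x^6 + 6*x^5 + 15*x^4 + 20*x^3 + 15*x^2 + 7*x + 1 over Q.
The polynomial f is an irreducible sextic over Q, so G = Gal(f/Q) is one of the 16 transitive subgroups 6T1, ..., 6T16 of S_6. The discriminant of f is 49781, which is not a perfect square, so G is not contained in A_6. The transitive groups of degree 6 not contained in A_6 are: C_6 (6T1, order 6), S_3 (6T2, order 6), D_6 (6T3, order 12), C_3 x S_3 (6T5, order 18), A_4 x C_2 (6T6, order 24), S_4 (6T8, order 24), S_3 x S_3 (6T9, order 36), S_4 x C_2 (6T11, order 48), (S_3 x S_3) : C_2 (6T13, order 72), PGL(2,5) (6T14, order 120), S_6 (6T16, order 720). By Dedekind's theorem, for a prime p not dividing disc(f) the degrees of the irreducible factors of f mod p form the cycle type of an element of G. Factoring f modulo the 4 such primes p <= 7, each new pattern first appears at: mod 2: f = (x^6 + x^4 + x^2 + x + 1), pattern 6; mod 5: f = (x + 4)(x^5 + 2x^4 + 2x^3 + 2x^2 + 2x + 4), pattern 5+1; mod 7: f = (x^2 + 1)(x^4 + 6x^3 + 1), pattern 4+2. No other pattern occurs in this range, so the set of observed cycle types is {6, 5+1, 4+2}. Among the candidates above, the only group containing elements of all these cycle types is S_6 (6T16); every other candidate lacks at least one of them. Hence G = S_6 (6T16), of order 720.

S_6, the symmetric group on 6 letters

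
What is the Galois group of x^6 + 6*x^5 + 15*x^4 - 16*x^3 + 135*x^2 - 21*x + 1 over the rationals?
The polynomial f is an irreducible sextic over Q, so G = Gal(f/Q) is one of the 16 transitive subgroups 6T1, ..., 6T16 of S_6. The discriminant of f is -2200994196714027, which is not a perfect square, so G is not contained in A_6. The transitive groups of degree 6 not contained in A_6 are: C_6 (6T1, order 6), S_3 (6T2, order 6), D_6 (6T3, order 12), C_3 x S_3 (6T5, order 18), A_4 x C_2 (6T6, order 24), S_4 (6T8, order 24), S_3 x S_3 (6T9, order 36), S_4 x C_2 (6T11, order 48), (S_3 x S_3) : C_2 (6T13, order 72), PGL(2,5) (6T14, order 120), S_6 (6T16, order 720). By Dedekind's theorem, for a prime p not dividing disc(f) the degrees of the irreducible factors of f mod p form the cycle type of an element of G. Factoring f modulo the 25 such primes p <= 127 (skipping 3, 11, 13, 17, 43, 109, which divide the discriminant), each new pattern first appears at: mod 2: f = (x^6 + x^4 + x^2 + x + 1), pattern 6; mod 7: f = (x + 4)(x^2 + 2)(x^3 + 2x^2 + 5x + 1), pattern 3+2+1; mod 23: f = (x^2 + 16)(x^4 + 6x^3 + 22x^2 + 3x + 13), pattern 4+2; mod 31: f = (x + 14)(x + 28)(x^2 + 8x + 10)(x^2 + 18x + 20), pattern 2+2+1+1; mod 61: f = (x + 1)(x + 9)(x + 20)(x + 34)(x^2 + 3x + 58), pattern 2+1+1+1+1; mod 97: f = (x + 24)(x + 73)(x + 81)(x^3 + 22x^2 + 70x + 1), pattern 3+1+1+1; mod 113: f = (x^2 + 32x + 105)(x^2 + 97x + 81)(x^2 + 103x + 49), pattern 2+2+2; mod 127: f = (x^3 + 13x^2 + 19x + 1)(x^3 + 120x^2 + 87x + 1), pattern 3+3. No other pattern occurs in this range, so the set of observed cycle types is {6, 3+2+1, 4+2, 2+2+1+1, 2+1+1+1+1, 3+1+1+1, 2+2+2, 3+3}. The candidates containing elements of all these cycle types are (S_3 x S_3) : C_2 (6T13) of order 72, S_6 (6T16) of order 720; the others are excluded. The observed types are precisely the cycle types that occur in (S_3 x S_3) : C_2 (6T13) (apart from the identity). Each of the other remaining candidates has further cycle types, and by the Chebotarev density theorem the matching factorization patterns would occur for a proportion of primes equal to their share of the group: S_6 (6T16) additionally contains elements of type 5+1, 4+1+1 (234 of its 720 elements, about 32% of primes). None of the 25 primes tested shows any such pattern (for each of these groups the chance of that is below 10^-4), which rules them out. Hence G = (S_3 x S_3) : C_2 (6T13), of order 72.

(S_3 x S_3) : C_2 (order 72)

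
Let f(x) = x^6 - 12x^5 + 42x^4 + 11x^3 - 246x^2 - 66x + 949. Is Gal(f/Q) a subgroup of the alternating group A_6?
The polynomial is irreducible of degree 6 over Q. Its discriminant is -152796047606667, which is not a perfect square. A Galois group lies in the alternating group exactly when the discriminant is a square in Q, so the Galois group (C_3 x S_3) is not contained in A_6.

No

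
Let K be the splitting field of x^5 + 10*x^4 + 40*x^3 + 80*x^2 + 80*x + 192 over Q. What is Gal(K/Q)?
The polynomial f is an irreducible quintic over Q, so G = Gal(f/Q) is a transitive subgroup of S_5: one of C_5 (5T1, order 5), D_5 (5T2, order 10), F_20 (5T3, order 20), A_5 (5T4, order 60) or S_5 (5T5, order 120). The discriminant of f is 2048000000000, which is not a perfect square, so G is not contained in A_5. The transitive groups of degree 5 not contained in A_5 are: F_20 (5T3, order 20), S_5 (5T5, order 120). By Dedekind's theorem, for a prime p not dividing disc(f) the degrees of the irreducible factors of f mod p form the cycle type of an element of G. Factoring f modulo the 18 such primes p <= 71 (skipping 2, 5, which divide the discriminant), each new pattern first appears at: mod 3: f = (x)(x^4 + x^3 + x^2 + 2x + 2), pattern 4+1; mod 11: f = (x^5 + 10x^4 + 7x^3 + 3x^2 + 3x + 5), pattern 5; mod 19: f = (x + 14)(x^2 + x + 9)(x^2 + 14x + 16), pattern 2+2+1; mod 31: f = (x + 9)(x + 16)(x + 21)(x + 27)(x + 30), pattern 1+1+1+1+1. No other pattern occurs in this range, so the set of observed cycle types is {4+1, 5, 2+2+1, 1+1+1+1+1}. The candidates containing elements of all these cycle types are F_20 (5T3) of order 20, S_5 (5T5) of order 120; the others are excluded. The observed types are precisely the cycle types that occur in F_20 (5T3). Each of the other remaining candidates has further cycle types, and by the Chebotarev density theorem the matching factorization patterns would occur for a proportion of primes equal to their share of the group: S_5 (5T5) additionally contains elements of type 3+2, 3+1+1, 2+1+1+1 (50 of its 120 elements, about 42% of primes). None of the 18 primes tested shows any such pattern (for each of these groups the chance of that is below 10^-4), which rules them out. Hence G = F_20 (5T3), of order 20.

F_20, the Frobenius group of order 20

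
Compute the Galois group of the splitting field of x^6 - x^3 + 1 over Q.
6T1: C_6

The polynomial f is an irreducible sextic over Q, so G = Gal(f/Q) is one of the 16 transitive subgroups 6T1, ..., 6T16 of S_6. The discriminant of f is -19683, which is not a perfect square, so G is not contained in A_6. The transitive groups of degree 6 not contained in A_6 are: C_6 (6T1, order 6), S_3 (6T2, order 6), D_6 (6T3, order 12), C_3 x S_3 (6T5, order 18), A_4 x C_2 (6T6, order 24), S_4 (6T8, order 24), S_3 x S_3 (6T9, order 36), S_4 x C_2 (6T11, order 48), (S_3 x S_3) : C_2 (6T13, order 72), PGL(2,5) (6T14, order 120), S_6 (6T16, order 720). By Dedekind's theorem, for a prime p not dividing disc(f) the degrees of the irreducible factors of f mod p form the cycle type of an element of G. Factoring f modulo the 37 such primes p <= 163 (skipping 3, which divides the discriminant), each new pattern first appears at: mod 2: f = (x^6 + x^3 + 1), pattern 6; mod 7: f = (x^3 + 2)(x^3 + 4), pattern 3+3; mod 17: f = (x^2 + 7x + 1)(x^2 + 13x + 1)(x^2 + 14x + 1), pattern 2+2+2; mod 19: f = (x + 4)(x + 5)(x + 6)(x + 9)(x + 16)(x + 17), pattern 1+1+1+1+1+1. No other pattern occurs in this range, so the set of observed cycle types is {6, 3+3, 2+2+2, 1+1+1+1+1+1}. The candidates containing elements of all these cycle types are C_6 (6T1) of order 6, D_6 (6T3) of order 12, C_3 x S_3 (6T5) of order 18, A_4 x C_2 (6T6) of order 24, S_3 x S_3 (6T9) of order 36, S_4 x C_2 (6T11) of order 48, (S_3 x S_3) : C_2 (6T13) of order 72, PGL(2,5) (6T14) of order 120, S_6 (6T16) of order 720; the others are excluded. The observed types are precisely the cycle types that occur in C_6 (6T1). Each of the other remaining candidates has further cycle types, and by the Chebotarev density theorem the matching factorization patterns would occur for a proportion of primes equal to their share of the group: D_6 (6T3) additionally contains elements of type 2+2+1+1 (3 of its 12 elements, about 25% of primes); C_3 x S_3 (6T5) additionally contains elements of type 3+1+1+1 (4 of its 18 elements, about 22% of primes); A_4 x C_2 (6T6) additionally contains elements of type 2+2+1+1, 2+1+1+1+1 (6 of its 24 elements, about 25% of primes); S_3 x S_3 (6T9) additionally contains elements of type 3+1+1+1, 2+2+1+1 (13 of its 36 elements, about 36% of primes); S_4 x C_2 (6T11) additionally contains elements of type 4+2, 4+1+1, 2+2+1+1, 2+1+1+1+1 (24 of its 48 elements, about 50% of primes); (S_3 x S_3) : C_2 (6T13) additionally contains elements of type 4+2, 3+2+1, 3+1+1+1, 2+2+1+1, 2+1+1+1+1 (49 of its 72 elements, about 68% of primes); PGL(2,5) (6T14) additionally contains elements of type 5+1, 4+1+1, 2+2+1+1 (69 of its 120 elements, about 58% of primes); S_6 (6T16) additionally contains elements of type 5+1, 4+2, 4+1+1, 3+2+1, 3+1+1+1, 2+2+1+1, 2+1+1+1+1 (544 of its 720 elements, about 76% of primes). None of the 37 primes tested shows any such pattern (for each of these groups the chance of that is below 10^-4), which rules them out. Hence G = C_6 (6T1), of order 6.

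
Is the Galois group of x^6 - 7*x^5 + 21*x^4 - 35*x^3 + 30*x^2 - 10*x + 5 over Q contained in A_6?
Yes

The polynomial is irreducible of degree 6 over Q. Its discriminant is 525625 = 725^2, a perfect square. A Galois group lies in the alternating group exactly when the discriminant is a square in Q, so the Galois group ((C_3 x C_3) : C_4) is contained in A_6.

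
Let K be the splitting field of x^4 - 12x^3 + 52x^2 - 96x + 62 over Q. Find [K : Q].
The degree of the splitting field over Q equals the order of the Galois group, so first determine the group. The polynomial is an irreducible quartic over Q and its discriminant is -1024, which is not a perfect square, so the Galois group is not contained in A_4. The resolvent cubic y^3 - 52*y^2 + 904*y - 5248 has exactly one rational root, so the Galois group is C_4 or D_4. The quartic remains irreducible over Q(sqrt(disc)), so the group is D_4. The Galois group D_4 (4T3) has order 8, so the splitting field has degree 8 over Q.

8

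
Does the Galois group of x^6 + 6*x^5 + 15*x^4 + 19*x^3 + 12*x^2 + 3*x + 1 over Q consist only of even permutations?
No

The polynomial is irreducible of degree 6 over Q. Its discriminant is -19683, which is not a perfect square. A Galois group lies in the alternating group exactly when the discriminant is a square in Q, so the Galois group (C_6) is not contained in A_6.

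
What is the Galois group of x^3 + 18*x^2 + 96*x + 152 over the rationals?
C_3 (order 3)

The polynomial is an irreducible cubic over Q and its discriminant is 5184 = 72^2, a perfect square. For an irreducible cubic, a square discriminant forces the Galois group to be A_3, the cyclic group of order 3.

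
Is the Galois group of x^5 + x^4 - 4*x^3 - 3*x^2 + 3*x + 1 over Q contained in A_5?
The polynomial is irreducible of degree 5 over Q. Its discriminant is 14641 = 121^2, a perfect square. A Galois group lies in the alternating group exactly when the discriminant is a square in Q, so the Galois group (C_5) is contained in A_5.

Yes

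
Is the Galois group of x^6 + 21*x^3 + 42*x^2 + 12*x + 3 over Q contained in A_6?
The polynomial is irreducible of degree 6 over Q. Its discriminant is -2573642648187, which is not a perfect square. A Galois group lies in the alternating group exactly when the discriminant is a square in Q, so the Galois group ((S_3 x S_3) : C_2) is not contained in A_6.

No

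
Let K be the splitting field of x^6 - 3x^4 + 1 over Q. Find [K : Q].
24

The degree of the splitting field over Q equals the order of the Galois group, so first determine the group. The polynomial f is an irreducible sextic over Q, so G = Gal(f/Q) is one of the 16 transitive subgroups 6T1, ..., 6T16 of S_6. The discriminant of f is -419904, which is not a perfect square, so G is not contained in A_6. The transitive groups of degree 6 not contained in A_6 are: C_6 (6T1, order 6), S_3 (6T2, order 6), D_6 (6T3, order 12), C_3 x S_3 (6T5, order 18), A_4 x C_2 (6T6, order 24), S_4 (6T8, order 24), S_3 x S_3 (6T9, order 36), S_4 x C_2 (6T11, order 48), (S_3 x S_3) : C_2 (6T13, order 72), PGL(2,5) (6T14, order 120), S_6 (6T16, order 720). By Dedekind's theorem, for a prime p not dividing disc(f) the degrees of the irreducible factors of f mod p form the cycle type of an element of G. Factoring f modulo the 33 such primes p <= 149 (skipping 2, 3, which divide the discriminant), each new pattern first appears at: mod 5: f = (x^3 + x^2 + 4x + 3)(x^3 + 4x^2 + 4x + 2), pattern 3+3; mod 7: f = (x^6 + 4x^4 + 1), pattern 6; mod 17: f = (x + 2)(x + 15)(x^2 + 6)(x^2 + 12), pattern 2+2+1+1; mod 19: f = (x + 6)(x + 7)(x + 12)(x + 13)(x^2 + 6), pattern 2+1+1+1+1; mod 71: f = (x^2 + 40)(x^2 + 45)(x^2 + 54), pattern 2+2+2. No other pattern occurs in this range, so the set of observed cycle types is {3+3, 6, 2+2+1+1, 2+1+1+1+1, 2+2+2}. The candidates containing elements of all these cycle types are A_4 x C_2 (6T6) of order 24, S_4 x C_2 (6T11) of order 48, (S_3 x S_3) : C_2 (6T13) of order 72, S_6 (6T16) of order 720; the others are excluded. The observed types are precisely the cycle types that occur in A_4 x C_2 (6T6) (apart from the identity). Each of the other remaining candidates has further cycle types, and by the Chebotarev density theorem the matching factorization patterns would occur for a proportion of primes equal to their share of the group: S_4 x C_2 (6T11) additionally contains elements of type 4+2, 4+1+1 (12 of its 48 elements, about 25% of primes); (S_3 x S_3) : C_2 (6T13) additionally contains elements of type 4+2, 3+2+1, 3+1+1+1 (34 of its 72 elements, about 47% of primes); S_6 (6T16) additionally contains elements of type 5+1, 4+2, 4+1+1, 3+2+1, 3+1+1+1 (484 of its 720 elements, about 67% of primes). None of the 33 primes tested shows any such pattern (for each of these groups the chance of that is below 10^-4), which rules them out. Hence G = A_4 x C_2 (6T6), of order 24. The Galois group A_4 x C_2 (6T6) has order 24, so the splitting field has degree 24 over Q.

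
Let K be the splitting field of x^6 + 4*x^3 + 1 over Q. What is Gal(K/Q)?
The polynomial f is an irreducible sextic over Q, so G = Gal(f/Q) is one of the 16 transitive subgroups 6T1, ..., 6T16 of S_6. The discriminant of f is 1259712, which is not a perfect square, so G is not contained in A_6. The transitive groups of degree 6 not contained in A_6 are: C_6 (6T1, order 6), S_3 (6T2, order 6), D_6 (6T3, order 12), C_3 x S_3 (6T5, order 18), A_4 x C_2 (6T6, order 24), S_4 (6T8, order 24), S_3 x S_3 (6T9, order 36), S_4 x C_2 (6T11, order 48), (S_3 x S_3) : C_2 (6T13, order 72), PGL(2,5) (6T14, order 120), S_6 (6T16, order 720). By Dedekind's theorem, for a prime p not dividing disc(f) the degrees of the irreducible factors of f mod p form the cycle type of an element of G. Factoring f modulo the 79 such primes p <= 419 (skipping 2, 3, which divide the discriminant), each new pattern first appears at: mod 5: f = (x^6 + 4x^3 + 1), pattern 6; mod 7: f = (x^2 + 3x + 1)(x^2 + 5x + 2)(x^2 + 6x + 4), pattern 2+2+2; mod 11: f = (x + 2)(x + 6)(x^2 + 5x + 3)(x^2 + 9x + 4), pattern 2+2+1+1; mod 13: f = (x^3 + 6)(x^3 + 11), pattern 3+3; mod 97: f = (x + 18)(x + 27)(x + 31)(x + 48)(x + 72)(x + 95), pattern 1+1+1+1+1+1. No other pattern occurs in this range, so the set of observed cycle types is {6, 2+2+2, 2+2+1+1, 3+3, 1+1+1+1+1+1}. The candidates containing elements of all these cycle types are D_6 (6T3) of order 12, A_4 x C_2 (6T6) of order 24, S_3 x S_3 (6T9) of order 36, S_4 x C_2 (6T11) of order 48, (S_3 x S_3) : C_2 (6T13) of order 72, PGL(2,5) (6T14) of order 120, S_6 (6T16) of order 720; the others are excluded. The observed types are precisely the cycle types that occur in D_6 (6T3). Each of the other remaining candidates has further cycle types, and by the Chebotarev density theorem the matching factorization patterns would occur for a proportion of primes equal to their share of the group: A_4 x C_2 (6T6) additionally contains elements of type 2+1+1+1+1 (3 of its 24 elements, about 12% of primes); S_3 x S_3 (6T9) additionally contains elements of type 3+1+1+1 (4 of its 36 elements, about 11% of primes); S_4 x C_2 (6T11) additionally contains elements of type 4+2, 4+1+1, 2+1+1+1+1 (15 of its 48 elements, about 31% of primes); (S_3 x S_3) : C_2 (6T13) additionally contains elements of type 4+2, 3+2+1, 3+1+1+1, 2+1+1+1+1 (40 of its 72 elements, about 56% of primes); PGL(2,5) (6T14) additionally contains elements of type 5+1, 4+1+1 (54 of its 120 elements, about 45% of primes); S_6 (6T16) additionally contains elements of type 5+1, 4+2, 4+1+1, 3+2+1, 3+1+1+1, 2+1+1+1+1 (499 of its 720 elements, about 69% of primes). None of the 79 primes tested shows any such pattern (for each of these groups the chance of that is below 10^-4), which rules them out. Hence G = D_6 (6T3), of order 12.

D_6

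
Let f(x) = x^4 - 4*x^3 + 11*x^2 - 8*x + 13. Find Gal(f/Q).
V_4 (also written V4)

The polynomial is an irreducible quartic over Q and its discriminant is 435600 = 660^2, a perfect square, so the Galois group is contained in A_4. The resolvent cubic y^3 - 11*y^2 - 20*y + 300 splits completely over Q, which gives the Klein four-group V_4.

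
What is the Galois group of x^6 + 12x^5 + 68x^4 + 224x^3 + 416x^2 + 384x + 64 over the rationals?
The polynomial f is an irreducible sextic over Q, so G = Gal(f/Q) is one of the 16 transitive subgroups 6T1, ..., 6T16 of S_6. The discriminant of f is 164995463643136 = 12845056^2, a perfect square, so G is contained in A_6. The transitive groups of degree 6 contained in A_6 are: A_4 (6T4, order 12), S_4 (6T7, order 24), (C_3 x C_3) : C_4 (6T10, order 36), PSL(2,5) (6T12, order 60), A_6 (6T15, order 360). By Dedekind's theorem, for a prime p not dividing disc(f) the degrees of the irreducible factors of f mod p form the cycle type of an element of G. Factoring f modulo the 33 such primes p <= 149 (skipping 2, 7, which divide the discriminant), each new pattern first appears at: mod 3: f = (x^3 + x^2 + x + 2)(x^3 + 2x^2 + 2x + 2), pattern 3+3; mod 13: f = (x + 6)(x + 11)(x^2 + 4x + 9)(x^2 + 4x + 10), pattern 2+2+1+1. No other pattern occurs in this range, so the set of observed cycle types is {3+3, 2+2+1+1}. The candidates containing elements of all these cycle types are A_4 (6T4) of order 12, S_4 (6T7) of order 24, (C_3 x C_3) : C_4 (6T10) of order 36, PSL(2,5) (6T12) of order 60, A_6 (6T15) of order 360; the others are excluded. The observed types are precisely the cycle types that occur in A_4 (6T4) (apart from the identity). Each of the other remaining candidates has further cycle types, and by the Chebotarev density theorem the matching factorization patterns would occur for a proportion of primes equal to their share of the group: S_4 (6T7) additionally contains elements of type 4+2 (6 of its 24 elements, about 25% of primes); (C_3 x C_3) : C_4 (6T10) additionally contains elements of type 4+2, 3+1+1+1 (22 of its 36 elements, about 61% of primes); PSL(2,5) (6T12) additionally contains elements of type 5+1 (24 of its 60 elements, about 40% of primes); A_6 (6T15) additionally contains elements of type 5+1, 4+2, 3+1+1+1 (274 of its 360 elements, about 76% of primes). None of the 33 primes tested shows any such pattern (for each of these groups the chance of that is below 10^-4), which rules them out. Hence G = A_4 (6T4), of order 12.

A_4 (also written A4)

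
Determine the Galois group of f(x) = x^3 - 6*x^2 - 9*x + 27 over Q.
C_3, A_3

The polynomial is an irreducible cubic over Q and its discriminant is 35721 = 189^2, a perfect square. For an irreducible cubic, a square discriminant forces the Galois group to be A_3, the cyclic group of order 3.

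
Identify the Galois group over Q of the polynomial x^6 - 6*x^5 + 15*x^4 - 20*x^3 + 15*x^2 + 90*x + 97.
6T13: (S_3 x S_3) : C_2

The polynomial f is an irreducible sextic over Q, so G = Gal(f/Q) is one of the 16 transitive subgroups 6T1, ..., 6T16 of S_6. The discriminant of f is -9727331052552192, which is not a perfect square, so G is not contained in A_6. The transitive groups of degree 6 not contained in A_6 are: C_6 (6T1, order 6), S_3 (6T2, order 6), D_6 (6T3, order 12), C_3 x S_3 (6T5, order 18), A_4 x C_2 (6T6, order 24), S_4 (6T8, order 24), S_3 x S_3 (6T9, order 36), S_4 x C_2 (6T11, order 48), (S_3 x S_3) : C_2 (6T13, order 72), PGL(2,5) (6T14, order 120), S_6 (6T16, order 720). By Dedekind's theorem, for a prime p not dividing disc(f) the degrees of the irreducible factors of f mod p form the cycle type of an element of G. Factoring f modulo the 27 such primes p <= 127 (skipping 2, 3, 17, 43, which divide the discriminant), each new pattern first appears at: mod 5: f = (x^6 + 4x^5 + 2), pattern 6; mod 7: f = (x + 4)(x^2 + 4x + 5)(x^3 + x + 1), pattern 3+2+1; mod 11: f = (x^2 + 2x + 5)(x^4 + 3x^3 + 4x^2 + x + 4), pattern 4+2; mod 13: f = (x + 6)(x + 9)(x^2 + 11)(x^2 + 5x + 5), pattern 2+2+1+1; mod 61: f = (x + 3)(x + 7)(x + 19)(x + 41)(x^2 + 46x + 31), pattern 2+1+1+1+1; mod 97: f = (x)(x + 19)(x + 23)(x^3 + 49x^2 + 42x + 83), pattern 3+1+1+1; mod 113: f = (x^2 + 6x + 33)(x^2 + 13x + 48)(x^2 + 88x + 105), pattern 2+2+2; mod 127: f = (x^3 + 46x^2 + 75x + 22)(x^3 + 75x^2 + 46x + 91), pattern 3+3. No other pattern occurs in this range, so the set of observed cycle types is {6, 3+2+1, 4+2, 2+2+1+1, 2+1+1+1+1, 3+1+1+1, 2+2+2, 3+3}. The candidates containing elements of all these cycle types are (S_3 x S_3) : C_2 (6T13) of order 72, S_6 (6T16) of order 720; the others are excluded. The observed types are precisely the cycle types that occur in (S_3 x S_3) : C_2 (6T13) (apart from the identity). Each of the other remaining candidates has further cycle types, and by the Chebotarev density theorem the matching factorization patterns would occur for a proportion of primes equal to their share of the group: S_6 (6T16) additionally contains elements of type 5+1, 4+1+1 (234 of its 720 elements, about 32% of primes). None of the 27 primes tested shows any such pattern (for each of these groups the chance of that is below 10^-4), which rules them out. Hence G = (S_3 x S_3) : C_2 (6T13), of order 72.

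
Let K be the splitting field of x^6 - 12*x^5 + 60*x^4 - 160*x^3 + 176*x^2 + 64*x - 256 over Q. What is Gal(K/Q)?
The polynomial f is an irreducible sextic over Q, so G = Gal(f/Q) is one of the 16 transitive subgroups 6T1, ..., 6T16 of S_6. The discriminant of f is 3603718079512576 = 60030976^2, a perfect square, so G is contained in A_6. The transitive groups of degree 6 contained in A_6 are: A_4 (6T4, order 12), S_4 (6T7, order 24), (C_3 x C_3) : C_4 (6T10, order 36), PSL(2,5) (6T12, order 60), A_6 (6T15, order 360). By Dedekind's theorem, for a prime p not dividing disc(f) the degrees of the irreducible factors of f mod p form the cycle type of an element of G. Factoring f modulo the 79 such primes p <= 419 (skipping 2, 229, which divide the discriminant), each new pattern first appears at: mod 3: f = (x^3 + x^2 + x + 2)(x^3 + 2x^2 + 1), pattern 3+3; mod 7: f = (x^2 + 3x + 6)(x^4 + 6x^3 + x^2 + 4x + 4), pattern 4+2; mod 23: f = (x + 3)(x + 16)(x^2 + 17x + 11)(x^2 + 21x + 3), pattern 2+2+1+1; mod 193: f = (x + 5)(x + 11)(x + 17)(x + 172)(x + 178)(x + 184), pattern 1+1+1+1+1+1. No other pattern occurs in this range, so the set of observed cycle types is {3+3, 4+2, 2+2+1+1, 1+1+1+1+1+1}. The candidates containing elements of all these cycle types are S_4 (6T7) of order 24, (C_3 x C_3) : C_4 (6T10) of order 36, A_6 (6T15) of order 360; the others are excluded. The observed types are precisely the cycle types that occur in S_4 (6T7). Each of the other remaining candidates has further cycle types, and by the Chebotarev density theorem the matching factorization patterns would occur for a proportion of primes equal to their share of the group: (C_3 x C_3) : C_4 (6T10) additionally contains elements of type 3+1+1+1 (4 of its 36 elements, about 11% of primes); A_6 (6T15) additionally contains elements of type 5+1, 3+1+1+1 (184 of its 360 elements, about 51% of primes). None of the 79 primes tested shows any such pattern (for each of these groups the chance of that is below 10^-4), which rules them out. Hence G = S_4 (6T7), of order 24.

S_4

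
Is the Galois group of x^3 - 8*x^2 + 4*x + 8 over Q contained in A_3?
The polynomial is irreducible of degree 3 over Q. Its discriminant is 10816 = 104^2, a perfect square. A Galois group lies in the alternating group exactly when the discriminant is a square in Q, so the Galois group (C_3) is contained in A_3.

Yes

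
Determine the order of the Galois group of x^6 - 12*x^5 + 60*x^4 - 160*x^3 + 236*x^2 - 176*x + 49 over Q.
The degree of the splitting field over Q equals the order of the Galois group, so first determine the group. The polynomial f is an irreducible sextic over Q, so G = Gal(f/Q) is one of the 16 transitive subgroups 6T1, ..., 6T16 of S_6. The discriminant of f is -3356224, which is not a perfect square, so G is not contained in A_6. The transitive groups of degree 6 not contained in A_6 are: C_6 (6T1, order 6), S_3 (6T2, order 6), D_6 (6T3, order 12), C_3 x S_3 (6T5, order 18), A_4 x C_2 (6T6, order 24), S_4 (6T8, order 24), S_3 x S_3 (6T9, order 36), S_4 x C_2 (6T11, order 48), (S_3 x S_3) : C_2 (6T13, order 72), PGL(2,5) (6T14, order 120), S_6 (6T16, order 720). By Dedekind's theorem, for a prime p not dividing disc(f) the degrees of the irreducible factors of f mod p form the cycle type of an element of G. Factoring f modulo the 67 such primes p <= 347 (skipping 2, 229, which divide the discriminant), each new pattern first appears at: mod 3: f = (x^6 + 2x^3 + 2x^2 + x + 1), pattern 6; mod 5: f = (x^3 + x^2 + x + 3)(x^3 + 2x^2 + 2x + 3), pattern 3+3; mod 7: f = (x)(x + 3)(x^4 + 6x^3 + x + 2), pattern 4+1+1; mod 13: f = (x^2 + 9x + 9)(x^4 + 5x^3 + 6x^2 + x + 4), pattern 4+2; mod 23: f = (x^2 + x + 12)(x^2 + 14x + 9)(x^2 + 19x + 16), pattern 2+2+2; mod 29: f = (x + 8)(x + 17)(x^2 + 24x + 13)(x^2 + 26x + 9), pattern 2+2+1+1; mod 193: f = (x + 4)(x + 42)(x + 92)(x + 97)(x + 147)(x + 185), pattern 1+1+1+1+1+1; mod 347: f = (x + 1)(x + 149)(x + 194)(x + 342)(x^2 + 343x + 259), pattern 2+1+1+1+1. No other pattern occurs in this range, so the set of observed cycle types is {6, 3+3, 4+1+1, 4+2, 2+2+2, 2+2+1+1, 1+1+1+1+1+1, 2+1+1+1+1}. The candidates containing elements of all these cycle types are S_4 x C_2 (6T11) of order 48, S_6 (6T16) of order 720; the others are excluded. The observed types are precisely the cycle types that occur in S_4 x C_2 (6T11). Each of the other remaining candidates has further cycle types, and by the Chebotarev density theorem the matching factorization patterns would occur for a proportion of primes equal to their share of the group: S_6 (6T16) additionally contains elements of type 5+1, 3+2+1, 3+1+1+1 (304 of its 720 elements, about 42% of primes). None of the 67 primes tested shows any such pattern (for each of these groups the chance of that is below 10^-4), which rules them out. Hence G = S_4 x C_2 (6T11), of order 48. The Galois group S_4 x C_2 (6T11) has order 48, so the splitting field has degree 48 over Q.

48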